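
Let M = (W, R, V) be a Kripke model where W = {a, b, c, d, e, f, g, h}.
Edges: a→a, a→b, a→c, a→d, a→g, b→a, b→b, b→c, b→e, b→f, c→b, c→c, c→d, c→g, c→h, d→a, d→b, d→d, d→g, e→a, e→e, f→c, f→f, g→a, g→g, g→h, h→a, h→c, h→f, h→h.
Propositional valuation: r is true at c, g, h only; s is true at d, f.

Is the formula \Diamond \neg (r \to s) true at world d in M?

Yes

Recall that \Diamond ψ holds at a world iff ψ holds at some accessible world.
At d: \Diamond \neg (r \to s) requires \neg (r \to s) at some successor in {a, b, d, g}.
  \neg (r \to s) holds at g, so \Diamond \neg (r \to s) is true at d.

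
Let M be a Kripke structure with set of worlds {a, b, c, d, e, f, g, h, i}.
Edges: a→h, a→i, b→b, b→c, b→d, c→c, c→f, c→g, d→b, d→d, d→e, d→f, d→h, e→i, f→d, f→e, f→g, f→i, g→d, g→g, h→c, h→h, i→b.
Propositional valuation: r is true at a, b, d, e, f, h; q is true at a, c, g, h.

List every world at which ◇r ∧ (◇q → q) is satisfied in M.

Let φ = ◇r ∧ (◇q → q). Evaluate φ at each world:
  a (successors {h, i}): φ is true.
  b (successors {b, c, d}): φ is false.
  c (successors {c, f, g}): φ is true.
  d (successors {b, d, e, f, h}): φ is false.
  e (successors {i}): φ is false.
  f (successors {d, e, g, i}): φ is false.
  g (successors {d, g}): φ is true.
  h (successors {c, h}): φ is true.
  i (successors {b}): φ is true.
For instance, at b:
  At b: ◇r is true, ◇q → q is false, so ◇r ∧ (◇q → q) is false.
    At b: ◇r requires r at some successor in {b, c, d}.
      r holds at b, so ◇r is true at b.
    At b: ◇q is true, q is false, so ◇q → q is false.
      At b: ◇q requires q at some successor in {b, c, d}.
        q holds at c, so ◇q is true at b.
Satisfying worlds: {a, c, g, h, i}

a, c, g, h, i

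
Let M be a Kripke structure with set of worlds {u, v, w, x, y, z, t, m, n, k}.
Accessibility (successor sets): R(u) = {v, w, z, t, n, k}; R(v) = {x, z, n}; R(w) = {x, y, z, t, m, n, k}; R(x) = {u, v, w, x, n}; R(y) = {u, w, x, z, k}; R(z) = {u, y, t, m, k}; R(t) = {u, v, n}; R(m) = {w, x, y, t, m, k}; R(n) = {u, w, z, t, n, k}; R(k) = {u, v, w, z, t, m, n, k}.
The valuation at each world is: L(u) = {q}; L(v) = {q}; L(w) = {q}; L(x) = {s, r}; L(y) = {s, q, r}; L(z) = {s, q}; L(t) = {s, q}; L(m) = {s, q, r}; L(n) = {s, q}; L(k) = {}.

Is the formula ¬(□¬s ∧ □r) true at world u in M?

Yes

Recall that □ψ holds at a world iff ψ holds at every accessible world, and ◇ψ holds iff ψ holds at some accessible world.
At u: □¬s ∧ □r is false, so ¬(□¬s ∧ □r) is true.
  At u: □¬s is false, □r is false, so □¬s ∧ □r is false.
    At u: □¬s requires ¬s at every successor {v, w, z, t, n, k}.
      ¬s fails at z, so □¬s is false at u.
    At u: □r requires r at every successor {v, w, z, t, n, k}.
      r fails at v, so □r is false at u.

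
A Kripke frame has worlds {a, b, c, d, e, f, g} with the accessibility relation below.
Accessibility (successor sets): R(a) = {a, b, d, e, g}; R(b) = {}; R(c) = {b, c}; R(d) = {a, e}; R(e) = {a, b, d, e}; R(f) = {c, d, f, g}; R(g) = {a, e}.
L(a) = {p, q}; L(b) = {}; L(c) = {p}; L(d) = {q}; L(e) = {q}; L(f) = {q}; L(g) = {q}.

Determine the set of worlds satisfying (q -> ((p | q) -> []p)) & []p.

Let φ = (q -> ((p | q) -> []p)) & []p. Evaluate φ at each world:
  a (successors {a, b, d, e, g}): φ is false.
  b (successors ∅): φ is true.
  c (successors {b, c}): φ is false.
  d (successors {a, e}): φ is false.
  e (successors {a, b, d, e}): φ is false.
  f (successors {c, d, f, g}): φ is false.
  g (successors {a, e}): φ is false.
For instance, at a:
  At a: q -> ((p | q) -> []p) is false, []p is false, so (q -> ((p | q) -> []p)) & []p is false.
    At a: q is true, (p | q) -> []p is false, so q -> ((p | q) -> []p) is false.
      At a: p | q is true, []p is false, so (p | q) -> []p is false.
    At a: []p requires p at every successor {a, b, d, e, g}.
      p fails at b, so []p is false at a.
Satisfying worlds: {b}

b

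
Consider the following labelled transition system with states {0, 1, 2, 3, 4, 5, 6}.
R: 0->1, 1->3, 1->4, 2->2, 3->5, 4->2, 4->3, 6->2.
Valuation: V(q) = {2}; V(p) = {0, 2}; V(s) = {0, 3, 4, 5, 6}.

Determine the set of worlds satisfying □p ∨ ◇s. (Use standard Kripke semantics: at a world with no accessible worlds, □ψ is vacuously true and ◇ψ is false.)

Let φ = □p ∨ ◇s. Evaluate φ at each world:
  0 (successors {1}): φ is false.
  1 (successors {3, 4}): φ is true.
  2 (successors {2}): φ is true.
  3 (successors {5}): φ is true.
  4 (successors {2, 3}): φ is true.
  5 (successors ∅): φ is true.
  6 (successors {2}): φ is true.
For instance, at 0:
  At 0: □p is false, ◇s is false, so □p ∨ ◇s is false.
    At 0: □p requires p at every successor {1}.
      p fails at 1, so □p is false at 0.
    At 0: ◇s requires s at some successor in {1}.
      At 1: s is false.
    So ◇s is false at 0.
Satisfying worlds: {1, 2, 3, 4, 5, 6}

1, 2, 3, 4, 5, 6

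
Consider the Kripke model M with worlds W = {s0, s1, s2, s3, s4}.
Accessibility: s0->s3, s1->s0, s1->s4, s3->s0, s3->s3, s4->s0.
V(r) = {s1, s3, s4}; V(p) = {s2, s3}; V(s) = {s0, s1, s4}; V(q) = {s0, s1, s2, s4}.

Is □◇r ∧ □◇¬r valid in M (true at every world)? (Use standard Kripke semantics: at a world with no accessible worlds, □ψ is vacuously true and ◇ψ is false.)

Recall that □ψ holds at a world iff ψ holds at every accessible world, and ◇ψ holds iff ψ holds at some accessible world.
Let φ = □◇r ∧ □◇¬r. Evaluate φ at each world:
  s0 (successors {s3}): φ is true.
  s1 (successors {s0, s4}): φ is false.
  s2 (successors ∅): φ is true.
  s3 (successors {s0, s3}): φ is false.
  s4 (successors {s0}): φ is false.
Detail at s1 (counterexample):
  At s1: □◇r is false, □◇¬r is false, so □◇r ∧ □◇¬r is false.
    At s1: □◇r requires ◇r at every successor {s0, s4}.
      ◇r fails at s4, so □◇r is false at s1.
    At s1: □◇¬r requires ◇¬r at every successor {s0, s4}.
      ◇¬r fails at s0, so □◇¬r is false at s1.

No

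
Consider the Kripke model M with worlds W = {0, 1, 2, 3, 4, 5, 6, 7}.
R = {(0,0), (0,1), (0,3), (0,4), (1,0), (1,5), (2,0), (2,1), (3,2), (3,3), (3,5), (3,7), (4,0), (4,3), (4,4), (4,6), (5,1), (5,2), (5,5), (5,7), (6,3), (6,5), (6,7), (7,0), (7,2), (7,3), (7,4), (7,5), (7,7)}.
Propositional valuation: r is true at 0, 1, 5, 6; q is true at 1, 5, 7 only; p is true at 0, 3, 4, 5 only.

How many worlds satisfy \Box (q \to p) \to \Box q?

6

Let φ = \Box (q \to p) \to \Box q. Evaluate φ at each world:
  0 (successors {0, 1, 3, 4}): φ is true.
  1 (successors {0, 5}): φ is false.
  2 (successors {0, 1}): φ is true.
  3 (successors {2, 3, 5, 7}): φ is true.
  4 (successors {0, 3, 4, 6}): φ is false.
  5 (successors {1, 2, 5, 7}): φ is true.
  6 (successors {3, 5, 7}): φ is true.
  7 (successors {0, 2, 3, 4, 5, 7}): φ is true.
For instance, at 6:
  At 6: \Box (q \to p) is false, \Box q is false, so \Box (q \to p) \to \Box q is true.
    At 6: \Box (q \to p) requires q \to p at every successor {3, 5, 7}.
      q \to p fails at 7, so \Box (q \to p) is false at 6.
    At 6: \Box q requires q at every successor {3, 5, 7}.
      q fails at 3, so \Box q is false at 6.
Satisfying worlds: {0, 2, 3, 5, 6, 7}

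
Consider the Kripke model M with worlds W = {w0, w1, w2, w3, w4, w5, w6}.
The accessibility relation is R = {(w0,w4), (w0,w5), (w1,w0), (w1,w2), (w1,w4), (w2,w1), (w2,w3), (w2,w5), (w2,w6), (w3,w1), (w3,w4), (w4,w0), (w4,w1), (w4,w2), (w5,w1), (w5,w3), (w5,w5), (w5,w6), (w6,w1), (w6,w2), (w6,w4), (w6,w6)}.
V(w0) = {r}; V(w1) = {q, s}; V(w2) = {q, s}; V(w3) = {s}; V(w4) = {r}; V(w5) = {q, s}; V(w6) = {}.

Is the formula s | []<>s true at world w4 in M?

At w4: s is false, []<>s is true, so s | []<>s is true.
  At w4: []<>s requires <>s at every successor {w0, w1, w2}.
      At w0: <>s requires s at some successor in {w4, w5}.
        s holds at w5, so <>s is true at w0.
      At w1: <>s requires s at some successor in {w0, w2, w4}.
        s holds at w2, so <>s is true at w1.
      At w2: <>s requires s at some successor in {w1, w3, w5, w6}.
        s holds at w1, so <>s is true at w2.
  So []<>s is true at w4.

Yes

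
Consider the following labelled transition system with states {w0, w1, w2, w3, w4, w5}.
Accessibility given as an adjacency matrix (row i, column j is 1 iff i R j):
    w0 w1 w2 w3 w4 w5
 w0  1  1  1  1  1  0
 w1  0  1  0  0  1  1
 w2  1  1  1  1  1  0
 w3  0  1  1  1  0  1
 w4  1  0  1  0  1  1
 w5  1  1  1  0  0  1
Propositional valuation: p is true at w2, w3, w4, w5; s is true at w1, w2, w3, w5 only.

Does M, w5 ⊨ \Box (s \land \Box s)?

No

At w5: \Box (s \land \Box s) requires s \land \Box s at every successor {w0, w1, w2, w5}.
  s \land \Box s fails at w0, so \Box (s \land \Box s) is false at w5.
    At w0: s is false, \Box s is false, so s \land \Box s is false.
      At w0: \Box s requires s at every successor {w0, w1, w2, w3, w4}.
        s fails at w0, so \Box s is false at w0.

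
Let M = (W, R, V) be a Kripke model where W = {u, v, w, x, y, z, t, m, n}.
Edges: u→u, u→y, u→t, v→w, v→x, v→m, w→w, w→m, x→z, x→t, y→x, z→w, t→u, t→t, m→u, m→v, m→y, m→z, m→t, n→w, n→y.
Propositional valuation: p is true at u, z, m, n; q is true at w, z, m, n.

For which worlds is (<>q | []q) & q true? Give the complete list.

w, z, m, n

Let φ = (<>q | []q) & q. Evaluate φ at each world:
  u (successors {u, y, t}): φ is false.
  v (successors {w, x, m}): φ is false.
  w (successors {w, m}): φ is true.
  x (successors {z, t}): φ is false.
  y (successors {x}): φ is false.
  z (successors {w}): φ is true.
  t (successors {u, t}): φ is false.
  m (successors {u, v, y, z, t}): φ is true.
  n (successors {w, y}): φ is true.
For instance, at z:
  At z: <>q | []q is true, q is true, so (<>q | []q) & q is true.
    At z: <>q is true, []q is true, so <>q | []q is true.
      At z: <>q requires q at some successor in {w}.
        q holds at w, so <>q is true at z.
      At z: []q requires q at every successor {w}.
        At w: q is true.
      So []q is true at z.
Satisfying worlds: {w, z, m, n}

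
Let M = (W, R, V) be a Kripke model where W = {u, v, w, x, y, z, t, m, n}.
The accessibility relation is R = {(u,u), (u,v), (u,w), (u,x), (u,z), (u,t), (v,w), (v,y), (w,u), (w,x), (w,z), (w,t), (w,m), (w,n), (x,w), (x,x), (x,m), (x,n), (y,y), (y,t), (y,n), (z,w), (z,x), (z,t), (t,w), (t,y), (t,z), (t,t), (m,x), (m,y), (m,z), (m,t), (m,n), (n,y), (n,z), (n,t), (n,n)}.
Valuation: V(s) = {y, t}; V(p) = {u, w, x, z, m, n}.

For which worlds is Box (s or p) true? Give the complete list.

Let φ = Box (s or p). Evaluate φ at each world:
  u (successors {u, v, w, x, z, t}): φ is false.
  v (successors {w, y}): φ is true.
  w (successors {u, x, z, t, m, n}): φ is true.
  x (successors {w, x, m, n}): φ is true.
  y (successors {y, t, n}): φ is true.
  z (successors {w, x, t}): φ is true.
  t (successors {w, y, z, t}): φ is true.
  m (successors {x, y, z, t, n}): φ is true.
  n (successors {y, z, t, n}): φ is true.
For instance, at u:
  At u: Box (s or p) requires s or p at every successor {u, v, w, x, z, t}.
    s or p fails at v, so Box (s or p) is false at u.
Satisfying worlds: {v, w, x, y, z, t, m, n}

v, w, x, y, z, t, m, n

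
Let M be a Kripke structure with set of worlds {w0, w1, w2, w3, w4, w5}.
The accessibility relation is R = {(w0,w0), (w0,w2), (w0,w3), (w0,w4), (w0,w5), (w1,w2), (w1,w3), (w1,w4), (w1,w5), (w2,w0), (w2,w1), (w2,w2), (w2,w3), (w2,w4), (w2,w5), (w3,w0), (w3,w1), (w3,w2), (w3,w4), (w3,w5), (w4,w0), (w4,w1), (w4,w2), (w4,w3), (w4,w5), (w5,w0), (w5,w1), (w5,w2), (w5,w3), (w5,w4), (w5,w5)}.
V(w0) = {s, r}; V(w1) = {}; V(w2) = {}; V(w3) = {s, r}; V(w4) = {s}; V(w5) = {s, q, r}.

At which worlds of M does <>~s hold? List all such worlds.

Let φ = <>~s. Evaluate φ at each world:
  w0 (successors {w0, w2, w3, w4, w5}): φ is true.
  w1 (successors {w2, w3, w4, w5}): φ is true.
  w2 (successors {w0, w1, w2, w3, w4, w5}): φ is true.
  w3 (successors {w0, w1, w2, w4, w5}): φ is true.
  w4 (successors {w0, w1, w2, w3, w5}): φ is true.
  w5 (successors {w0, w1, w2, w3, w4, w5}): φ is true.
For instance, at w0:
  At w0: <>~s requires ~s at some successor in {w0, w2, w3, w4, w5}.
    ~s holds at w2, so <>~s is true at w0.
Satisfying worlds: {w0, w1, w2, w3, w4, w5}

w0, w1, w2, w3, w4, w5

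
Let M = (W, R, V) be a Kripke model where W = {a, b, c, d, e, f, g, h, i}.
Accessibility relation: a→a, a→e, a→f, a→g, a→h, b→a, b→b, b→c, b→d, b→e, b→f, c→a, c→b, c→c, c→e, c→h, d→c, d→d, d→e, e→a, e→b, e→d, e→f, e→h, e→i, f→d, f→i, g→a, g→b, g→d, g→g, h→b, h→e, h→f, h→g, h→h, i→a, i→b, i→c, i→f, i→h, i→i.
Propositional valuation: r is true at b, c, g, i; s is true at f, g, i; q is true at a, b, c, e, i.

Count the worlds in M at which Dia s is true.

7

Recall that Dia ψ holds at a world iff ψ holds at some accessible world.
Let φ = Dia s. Evaluate φ at each world:
  a (successors {a, e, f, g, h}): φ is true.
  b (successors {a, b, c, d, e, f}): φ is true.
  c (successors {a, b, c, e, h}): φ is false.
  d (successors {c, d, e}): φ is false.
  e (successors {a, b, d, f, h, i}): φ is true.
  f (successors {d, i}): φ is true.
  g (successors {a, b, d, g}): φ is true.
  h (successors {b, e, f, g, h}): φ is true.
  i (successors {a, b, c, f, h, i}): φ is true.
For instance, at a:
  At a: Dia s requires s at some successor in {a, e, f, g, h}.
    s holds at f, so Dia s is true at a.
Satisfying worlds: {a, b, e, f, g, h, i}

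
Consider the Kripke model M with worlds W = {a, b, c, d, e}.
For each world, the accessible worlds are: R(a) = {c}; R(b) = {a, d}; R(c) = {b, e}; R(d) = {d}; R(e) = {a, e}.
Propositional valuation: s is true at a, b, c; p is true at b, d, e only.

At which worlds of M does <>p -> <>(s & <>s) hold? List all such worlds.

Recall that <>ψ holds at a world iff ψ holds at some accessible world.
Let φ = <>p -> <>(s & <>s). Evaluate φ at each world:
  a (successors {c}): φ is true.
  b (successors {a, d}): φ is true.
  c (successors {b, e}): φ is true.
  d (successors {d}): φ is false.
  e (successors {a, e}): φ is true.
For instance, at a:
  At a: <>p is false, <>(s & <>s) is true, so <>p -> <>(s & <>s) is true.
    At a: <>p requires p at some successor in {c}.
      At c: p is false.
    So <>p is false at a.
    At a: <>(s & <>s) requires s & <>s at some successor in {c}.
      s & <>s holds at c, so <>(s & <>s) is true at a.
Satisfying worlds: {a, b, c, e}

a, b, c, e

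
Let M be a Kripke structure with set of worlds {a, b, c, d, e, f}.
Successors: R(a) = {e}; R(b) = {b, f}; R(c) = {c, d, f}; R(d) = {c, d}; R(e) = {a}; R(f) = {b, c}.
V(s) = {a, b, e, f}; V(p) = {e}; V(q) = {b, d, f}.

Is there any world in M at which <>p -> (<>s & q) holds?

Yes

Recall that <>ψ holds at a world iff ψ holds at some accessible world.
Let φ = <>p -> (<>s & q). Evaluate φ at each world:
  a (successors {e}): φ is false.
  b (successors {b, f}): φ is true.
  c (successors {c, d, f}): φ is true.
  d (successors {c, d}): φ is true.
  e (successors {a}): φ is true.
  f (successors {b, c}): φ is true.
Detail at b (witness):
  At b: <>p is false, <>s & q is true, so <>p -> (<>s & q) is true.
    At b: <>p requires p at some successor in {b, f}.
      At b: p is false.
      At f: p is false.
    So <>p is false at b.
    At b: <>s is true, q is true, so <>s & q is true.
      At b: <>s requires s at some successor in {b, f}.
        s holds at b, so <>s is true at b.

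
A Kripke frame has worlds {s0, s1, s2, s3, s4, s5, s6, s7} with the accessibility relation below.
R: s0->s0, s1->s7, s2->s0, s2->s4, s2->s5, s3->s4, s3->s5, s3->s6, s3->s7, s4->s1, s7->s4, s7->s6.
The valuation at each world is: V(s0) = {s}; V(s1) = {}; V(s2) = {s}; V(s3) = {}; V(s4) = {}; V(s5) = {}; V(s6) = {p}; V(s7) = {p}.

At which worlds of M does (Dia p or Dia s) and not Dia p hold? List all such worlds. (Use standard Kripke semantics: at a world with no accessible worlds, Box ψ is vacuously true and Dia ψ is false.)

Recall that Dia ψ holds at a world iff ψ holds at some accessible world.
Let φ = (Dia p or Dia s) and not Dia p. Evaluate φ at each world:
  s0 (successors {s0}): φ is true.
  s1 (successors {s7}): φ is false.
  s2 (successors {s0, s4, s5}): φ is true.
  s3 (successors {s4, s5, s6, s7}): φ is false.
  s4 (successors {s1}): φ is false.
  s5 (successors ∅): φ is false.
  s6 (successors ∅): φ is false.
  s7 (successors {s4, s6}): φ is false.
For instance, at s2:
  At s2: Dia p or Dia s is true, not Dia p is true, so (Dia p or Dia s) and not Dia p is true.
    At s2: Dia p is false, Dia s is true, so Dia p or Dia s is true.
      At s2: Dia p requires p at some successor in {s0, s4, s5}.
        At s0: p is false.
        At s4: p is false.
        At s5: p is false.
      So Dia p is false at s2.
      At s2: Dia s requires s at some successor in {s0, s4, s5}.
        s holds at s0, so Dia s is true at s2.
    At s2: Dia p is false, so not Dia p is true.
      At s2: Dia p requires p at some successor in {s0, s4, s5}.
        At s0: p is false.
        At s4: p is false.
        At s5: p is false.
      So Dia p is false at s2.
Satisfying worlds: {s0, s2}

s0, s2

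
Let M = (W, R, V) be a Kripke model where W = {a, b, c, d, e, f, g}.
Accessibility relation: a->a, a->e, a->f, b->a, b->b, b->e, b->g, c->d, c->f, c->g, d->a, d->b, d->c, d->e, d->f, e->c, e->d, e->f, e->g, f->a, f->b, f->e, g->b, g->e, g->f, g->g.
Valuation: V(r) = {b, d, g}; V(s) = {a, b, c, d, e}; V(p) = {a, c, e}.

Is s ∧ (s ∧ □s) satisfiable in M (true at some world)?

Recall that □ψ holds at a world iff ψ holds at every accessible world, and ◇ψ holds iff ψ holds at some accessible world.
Let φ = s ∧ (s ∧ □s). Evaluate φ at each world:
  a (successors {a, e, f}): φ is false.
  b (successors {a, b, e, g}): φ is false.
  c (successors {d, f, g}): φ is false.
  d (successors {a, b, c, e, f}): φ is false.
  e (successors {c, d, f, g}): φ is false.
  f (successors {a, b, e}): φ is false.
  g (successors {b, e, f, g}): φ is false.
For instance, at c:
  At c: s is true, s ∧ □s is false, so s ∧ (s ∧ □s) is false.
    At c: s is true, □s is false, so s ∧ □s is false.
      At c: □s requires s at every successor {d, f, g}.
        s fails at f, so □s is false at c.

No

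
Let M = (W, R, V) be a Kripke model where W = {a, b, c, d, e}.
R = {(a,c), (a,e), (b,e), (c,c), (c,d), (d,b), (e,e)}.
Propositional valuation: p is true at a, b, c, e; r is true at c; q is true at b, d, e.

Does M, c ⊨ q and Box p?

At c: q is false, Box p is false, so q and Box p is false.
  At c: Box p requires p at every successor {c, d}.
    p fails at d, so Box p is false at c.

No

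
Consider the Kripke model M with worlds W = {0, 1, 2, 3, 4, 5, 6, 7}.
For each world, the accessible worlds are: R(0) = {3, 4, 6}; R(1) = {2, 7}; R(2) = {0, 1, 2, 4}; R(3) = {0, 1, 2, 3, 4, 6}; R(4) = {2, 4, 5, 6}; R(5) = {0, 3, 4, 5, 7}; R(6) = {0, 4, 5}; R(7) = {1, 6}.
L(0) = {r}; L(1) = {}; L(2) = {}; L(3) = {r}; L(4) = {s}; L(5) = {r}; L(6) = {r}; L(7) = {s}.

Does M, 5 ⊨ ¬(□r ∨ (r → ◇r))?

At 5: □r ∨ (r → ◇r) is true, so ¬(□r ∨ (r → ◇r)) is false.
  At 5: □r is false, r → ◇r is true, so □r ∨ (r → ◇r) is true.
    At 5: □r requires r at every successor {0, 3, 4, 5, 7}.
      r fails at 4, so □r is false at 5.
    At 5: r is true, ◇r is true, so r → ◇r is true.
      At 5: ◇r requires r at some successor in {0, 3, 4, 5, 7}.
        r holds at 0, so ◇r is true at 5.

No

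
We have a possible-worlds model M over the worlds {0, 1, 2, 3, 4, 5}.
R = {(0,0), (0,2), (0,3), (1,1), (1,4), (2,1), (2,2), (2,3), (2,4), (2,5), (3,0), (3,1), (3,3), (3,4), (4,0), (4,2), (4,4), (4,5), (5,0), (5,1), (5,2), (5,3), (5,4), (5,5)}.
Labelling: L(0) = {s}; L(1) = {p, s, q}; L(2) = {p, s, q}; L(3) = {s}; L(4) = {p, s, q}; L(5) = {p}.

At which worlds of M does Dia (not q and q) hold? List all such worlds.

none

Let φ = Dia (not q and q). Evaluate φ at each world:
  0 (successors {0, 2, 3}): φ is false.
  1 (successors {1, 4}): φ is false.
  2 (successors {1, 2, 3, 4, 5}): φ is false.
  3 (successors {0, 1, 3, 4}): φ is false.
  4 (successors {0, 2, 4, 5}): φ is false.
  5 (successors {0, 1, 2, 3, 4, 5}): φ is false.
For instance, at 0:
  At 0: Dia (not q and q) requires not q and q at some successor in {0, 2, 3}.
    At 0: not q and q is false.
    At 2: not q and q is false.
    At 3: not q and q is false.
  So Dia (not q and q) is false at 0.
Satisfying worlds: none.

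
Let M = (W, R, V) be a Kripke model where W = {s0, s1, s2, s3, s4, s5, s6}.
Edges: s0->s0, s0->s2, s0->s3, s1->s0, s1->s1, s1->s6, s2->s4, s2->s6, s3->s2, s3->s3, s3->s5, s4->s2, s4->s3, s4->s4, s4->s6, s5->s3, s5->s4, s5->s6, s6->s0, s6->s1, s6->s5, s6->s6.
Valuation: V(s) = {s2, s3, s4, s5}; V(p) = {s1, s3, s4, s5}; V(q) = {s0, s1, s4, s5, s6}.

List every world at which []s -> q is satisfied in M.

s0, s1, s2, s4, s5, s6

Recall that []ψ holds at a world iff ψ holds at every accessible world, and <>ψ holds iff ψ holds at some accessible world.
Let φ = []s -> q. Evaluate φ at each world:
  s0 (successors {s0, s2, s3}): φ is true.
  s1 (successors {s0, s1, s6}): φ is true.
  s2 (successors {s4, s6}): φ is true.
  s3 (successors {s2, s3, s5}): φ is false.
  s4 (successors {s2, s3, s4, s6}): φ is true.
  s5 (successors {s3, s4, s6}): φ is true.
  s6 (successors {s0, s1, s5, s6}): φ is true.
For instance, at s3:
  At s3: []s is true, q is false, so []s -> q is false.
    At s3: []s requires s at every successor {s2, s3, s5}.
      At s2: s is true.
      At s3: s is true.
      At s5: s is true.
    So []s is true at s3.
Satisfying worlds: {s0, s1, s2, s4, s5, s6}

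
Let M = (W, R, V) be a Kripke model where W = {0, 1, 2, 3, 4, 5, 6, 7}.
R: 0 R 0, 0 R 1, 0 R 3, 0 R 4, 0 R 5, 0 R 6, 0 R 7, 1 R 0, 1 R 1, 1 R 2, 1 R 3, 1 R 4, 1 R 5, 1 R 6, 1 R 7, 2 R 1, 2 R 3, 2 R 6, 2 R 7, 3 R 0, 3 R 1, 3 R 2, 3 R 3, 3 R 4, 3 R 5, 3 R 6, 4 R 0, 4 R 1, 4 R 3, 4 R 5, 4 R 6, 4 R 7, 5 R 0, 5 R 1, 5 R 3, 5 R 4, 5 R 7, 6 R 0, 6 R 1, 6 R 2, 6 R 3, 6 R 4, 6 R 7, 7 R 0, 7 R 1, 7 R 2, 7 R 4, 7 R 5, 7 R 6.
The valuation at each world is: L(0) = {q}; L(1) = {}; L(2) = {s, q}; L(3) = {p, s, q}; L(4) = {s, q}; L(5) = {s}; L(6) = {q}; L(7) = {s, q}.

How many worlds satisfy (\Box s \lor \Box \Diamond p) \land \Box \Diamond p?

Let φ = (\Box s \lor \Box \Diamond p) \land \Box \Diamond p. Evaluate φ at each world:
  0 (successors {0, 1, 3, 4, 5, 6, 7}): φ is false.
  1 (successors {0, 1, 2, 3, 4, 5, 6, 7}): φ is false.
  2 (successors {1, 3, 6, 7}): φ is false.
  3 (successors {0, 1, 2, 3, 4, 5, 6}): φ is true.
  4 (successors {0, 1, 3, 5, 6, 7}): φ is false.
  5 (successors {0, 1, 3, 4, 7}): φ is false.
  6 (successors {0, 1, 2, 3, 4, 7}): φ is false.
  7 (successors {0, 1, 2, 4, 5, 6}): φ is true.
For instance, at 3:
  At 3: \Box s \lor \Box \Diamond p is true, \Box \Diamond p is true, so (\Box s \lor \Box \Diamond p) \land \Box \Diamond p is true.
    At 3: \Box s is false, \Box \Diamond p is true, so \Box s \lor \Box \Diamond p is true.
      At 3: \Box s requires s at every successor {0, 1, 2, 3, 4, 5, 6}.
        s fails at 0, so \Box s is false at 3.
      At 3: \Box \Diamond p requires \Diamond p at every successor {0, 1, 2, 3, 4, 5, 6}.
        At 0: \Diamond p is true.
        At 1: \Diamond p is true.
        At 2: \Diamond p is true.
        At 3: \Diamond p is true.
        At 4: \Diamond p is true.
        At 5: \Diamond p is true.
        At 6: \Diamond p is true.
      So \Box \Diamond p is true at 3.
    At 3: \Box \Diamond p requires \Diamond p at every successor {0, 1, 2, 3, 4, 5, 6}.
      At 0: \Diamond p is true.
      At 1: \Diamond p is true.
      At 2: \Diamond p is true.
      At 3: \Diamond p is true.
      At 4: \Diamond p is true.
      At 5: \Diamond p is true.
      At 6: \Diamond p is true.
    So \Box \Diamond p is true at 3.
Satisfying worlds: {3, 7}

2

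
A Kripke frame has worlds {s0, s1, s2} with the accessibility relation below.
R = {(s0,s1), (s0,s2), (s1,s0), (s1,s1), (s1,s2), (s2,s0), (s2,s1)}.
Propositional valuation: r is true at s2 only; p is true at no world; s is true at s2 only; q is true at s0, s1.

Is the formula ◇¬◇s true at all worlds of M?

No

Let φ = ◇¬◇s. Evaluate φ at each world:
  s0 (successors {s1, s2}): φ is true.
  s1 (successors {s0, s1, s2}): φ is true.
  s2 (successors {s0, s1}): φ is false.
Detail at s2 (counterexample):
  At s2: ◇¬◇s requires ¬◇s at some successor in {s0, s1}.
    At s0: ¬◇s is false.
    At s1: ¬◇s is false.
  So ◇¬◇s is false at s2.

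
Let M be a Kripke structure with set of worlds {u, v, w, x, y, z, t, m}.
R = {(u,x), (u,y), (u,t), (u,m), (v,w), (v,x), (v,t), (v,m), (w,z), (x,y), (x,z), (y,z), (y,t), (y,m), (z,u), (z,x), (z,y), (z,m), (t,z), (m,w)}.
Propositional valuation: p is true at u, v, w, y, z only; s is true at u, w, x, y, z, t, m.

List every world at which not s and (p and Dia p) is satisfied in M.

v

Let φ = not s and (p and Dia p). Evaluate φ at each world:
  u (successors {x, y, t, m}): φ is false.
  v (successors {w, x, t, m}): φ is true.
  w (successors {z}): φ is false.
  x (successors {y, z}): φ is false.
  y (successors {z, t, m}): φ is false.
  z (successors {u, x, y, m}): φ is false.
  t (successors {z}): φ is false.
  m (successors {w}): φ is false.
For instance, at m:
  At m: not s is false, p and Dia p is false, so not s and (p and Dia p) is false.
    At m: p is false, Dia p is true, so p and Dia p is false.
      At m: Dia p requires p at some successor in {w}.
        p holds at w, so Dia p is true at m.
Satisfying worlds: {v}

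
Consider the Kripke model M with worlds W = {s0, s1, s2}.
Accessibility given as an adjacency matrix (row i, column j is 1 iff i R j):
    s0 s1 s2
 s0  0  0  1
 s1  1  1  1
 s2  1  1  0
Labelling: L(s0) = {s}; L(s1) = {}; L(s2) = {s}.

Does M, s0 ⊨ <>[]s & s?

No

At s0: <>[]s is false, s is true, so <>[]s & s is false.
  At s0: <>[]s requires []s at some successor in {s2}.
    At s2: []s is false.
  So <>[]s is false at s0.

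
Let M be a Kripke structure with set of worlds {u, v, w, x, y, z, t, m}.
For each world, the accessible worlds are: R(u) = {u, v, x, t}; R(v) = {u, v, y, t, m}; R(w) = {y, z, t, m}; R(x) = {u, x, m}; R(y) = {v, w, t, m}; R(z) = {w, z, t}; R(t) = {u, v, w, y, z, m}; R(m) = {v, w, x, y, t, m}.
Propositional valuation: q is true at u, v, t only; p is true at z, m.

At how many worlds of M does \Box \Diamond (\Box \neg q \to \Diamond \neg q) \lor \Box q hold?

Let φ = \Box \Diamond (\Box \neg q \to \Diamond \neg q) \lor \Box q. Evaluate φ at each world:
  u (successors {u, v, x, t}): φ is true.
  v (successors {u, v, y, t, m}): φ is true.
  w (successors {y, z, t, m}): φ is true.
  x (successors {u, x, m}): φ is true.
  y (successors {v, w, t, m}): φ is true.
  z (successors {w, z, t}): φ is true.
  t (successors {u, v, w, y, z, m}): φ is true.
  m (successors {v, w, x, y, t, m}): φ is true.
For instance, at u:
  At u: \Box \Diamond (\Box \neg q \to \Diamond \neg q) is true, \Box q is false, so \Box \Diamond (\Box \neg q \to \Diamond \neg q) \lor \Box q is true.
    At u: \Box \Diamond (\Box \neg q \to \Diamond \neg q) requires \Diamond (\Box \neg q \to \Diamond \neg q) at every successor {u, v, x, t}.
      At u: \Diamond (\Box \neg q \to \Diamond \neg q) is true.
      At v: \Diamond (\Box \neg q \to \Diamond \neg q) is true.
      At x: \Diamond (\Box \neg q \to \Diamond \neg q) is true.
      At t: \Diamond (\Box \neg q \to \Diamond \neg q) is true.
    So \Box \Diamond (\Box \neg q \to \Diamond \neg q) is true at u.
    At u: \Box q requires q at every successor {u, v, x, t}.
      q fails at x, so \Box q is false at u.
Satisfying worlds: {u, v, w, x, y, z, t, m}

8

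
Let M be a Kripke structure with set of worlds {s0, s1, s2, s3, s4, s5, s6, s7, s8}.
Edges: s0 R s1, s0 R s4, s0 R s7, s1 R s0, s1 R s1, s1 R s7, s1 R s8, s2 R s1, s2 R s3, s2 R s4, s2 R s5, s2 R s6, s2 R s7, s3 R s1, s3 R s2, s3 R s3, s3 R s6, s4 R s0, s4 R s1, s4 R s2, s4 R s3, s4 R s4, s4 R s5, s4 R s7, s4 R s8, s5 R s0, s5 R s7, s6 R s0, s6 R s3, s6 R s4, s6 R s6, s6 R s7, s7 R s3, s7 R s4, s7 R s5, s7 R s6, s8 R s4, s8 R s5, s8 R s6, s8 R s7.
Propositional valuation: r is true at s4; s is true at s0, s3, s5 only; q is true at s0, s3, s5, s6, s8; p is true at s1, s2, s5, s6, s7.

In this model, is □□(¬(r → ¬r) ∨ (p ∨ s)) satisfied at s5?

Yes

At s5: □□(¬(r → ¬r) ∨ (p ∨ s)) requires □(¬(r → ¬r) ∨ (p ∨ s)) at every successor {s0, s7}.
    At s0: □(¬(r → ¬r) ∨ (p ∨ s)) requires ¬(r → ¬r) ∨ (p ∨ s) at every successor {s1, s4, s7}.
      At s1: ¬(r → ¬r) ∨ (p ∨ s) is true.
      At s4: ¬(r → ¬r) ∨ (p ∨ s) is true.
      At s7: ¬(r → ¬r) ∨ (p ∨ s) is true.
    So □(¬(r → ¬r) ∨ (p ∨ s)) is true at s0.
    At s7: □(¬(r → ¬r) ∨ (p ∨ s)) requires ¬(r → ¬r) ∨ (p ∨ s) at every successor {s3, s4, s5, s6}.
      At s3: ¬(r → ¬r) ∨ (p ∨ s) is true.
      At s4: ¬(r → ¬r) ∨ (p ∨ s) is true.
      At s5: ¬(r → ¬r) ∨ (p ∨ s) is true.
      At s6: ¬(r → ¬r) ∨ (p ∨ s) is true.
    So □(¬(r → ¬r) ∨ (p ∨ s)) is true at s7.
So □□(¬(r → ¬r) ∨ (p ∨ s)) is true at s5.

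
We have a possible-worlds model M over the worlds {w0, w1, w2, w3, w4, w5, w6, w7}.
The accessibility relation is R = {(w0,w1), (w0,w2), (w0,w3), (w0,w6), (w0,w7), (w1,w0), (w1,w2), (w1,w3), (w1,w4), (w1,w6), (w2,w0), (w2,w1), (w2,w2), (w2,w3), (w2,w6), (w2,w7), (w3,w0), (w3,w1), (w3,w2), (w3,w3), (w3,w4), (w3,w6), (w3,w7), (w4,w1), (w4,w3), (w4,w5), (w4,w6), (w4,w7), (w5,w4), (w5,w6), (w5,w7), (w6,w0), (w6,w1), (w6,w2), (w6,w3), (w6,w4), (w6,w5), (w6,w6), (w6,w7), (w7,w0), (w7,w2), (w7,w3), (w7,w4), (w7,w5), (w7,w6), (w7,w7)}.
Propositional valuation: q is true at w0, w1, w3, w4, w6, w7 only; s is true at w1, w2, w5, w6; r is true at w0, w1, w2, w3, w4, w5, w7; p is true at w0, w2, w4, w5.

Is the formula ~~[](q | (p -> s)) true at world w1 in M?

At w1: ~[](q | (p -> s)) is false, so ~~[](q | (p -> s)) is true.
  At w1: [](q | (p -> s)) is true, so ~[](q | (p -> s)) is false.
    At w1: [](q | (p -> s)) requires q | (p -> s) at every successor {w0, w2, w3, w4, w6}.
      At w0: q | (p -> s) is true.
      At w2: q | (p -> s) is true.
      At w3: q | (p -> s) is true.
      At w4: q | (p -> s) is true.
      At w6: q | (p -> s) is true.
    So [](q | (p -> s)) is true at w1.

Yes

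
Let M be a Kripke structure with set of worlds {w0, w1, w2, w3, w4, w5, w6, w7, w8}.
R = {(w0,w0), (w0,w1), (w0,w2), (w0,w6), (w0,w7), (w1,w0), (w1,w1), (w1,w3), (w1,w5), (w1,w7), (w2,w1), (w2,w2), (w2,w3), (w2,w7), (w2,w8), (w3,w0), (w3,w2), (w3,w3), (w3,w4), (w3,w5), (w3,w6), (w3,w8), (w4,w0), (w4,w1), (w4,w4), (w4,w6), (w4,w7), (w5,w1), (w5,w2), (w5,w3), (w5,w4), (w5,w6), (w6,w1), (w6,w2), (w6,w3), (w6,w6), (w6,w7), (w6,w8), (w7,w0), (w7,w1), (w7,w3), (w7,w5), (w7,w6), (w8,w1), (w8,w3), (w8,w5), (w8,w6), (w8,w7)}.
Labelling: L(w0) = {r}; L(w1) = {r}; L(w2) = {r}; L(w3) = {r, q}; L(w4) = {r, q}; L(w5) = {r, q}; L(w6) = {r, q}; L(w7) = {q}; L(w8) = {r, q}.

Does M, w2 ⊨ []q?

Recall that []ψ holds at a world iff ψ holds at every accessible world, and <>ψ holds iff ψ holds at some accessible world.
At w2: []q requires q at every successor {w1, w2, w3, w7, w8}.
  q fails at w1, so []q is false at w2.

No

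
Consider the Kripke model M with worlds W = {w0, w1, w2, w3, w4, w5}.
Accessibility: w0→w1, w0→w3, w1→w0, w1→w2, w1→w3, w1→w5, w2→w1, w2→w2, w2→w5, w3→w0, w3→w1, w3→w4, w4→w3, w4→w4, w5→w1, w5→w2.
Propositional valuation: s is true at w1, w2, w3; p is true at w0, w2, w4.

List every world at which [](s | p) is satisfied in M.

Let φ = [](s | p). Evaluate φ at each world:
  w0 (successors {w1, w3}): φ is true.
  w1 (successors {w0, w2, w3, w5}): φ is false.
  w2 (successors {w1, w2, w5}): φ is false.
  w3 (successors {w0, w1, w4}): φ is true.
  w4 (successors {w3, w4}): φ is true.
  w5 (successors {w1, w2}): φ is true.
For instance, at w5:
  At w5: [](s | p) requires s | p at every successor {w1, w2}.
    At w1: s | p is true.
    At w2: s | p is true.
  So [](s | p) is true at w5.
Satisfying worlds: {w0, w3, w4, w5}

w0, w3, w4, w5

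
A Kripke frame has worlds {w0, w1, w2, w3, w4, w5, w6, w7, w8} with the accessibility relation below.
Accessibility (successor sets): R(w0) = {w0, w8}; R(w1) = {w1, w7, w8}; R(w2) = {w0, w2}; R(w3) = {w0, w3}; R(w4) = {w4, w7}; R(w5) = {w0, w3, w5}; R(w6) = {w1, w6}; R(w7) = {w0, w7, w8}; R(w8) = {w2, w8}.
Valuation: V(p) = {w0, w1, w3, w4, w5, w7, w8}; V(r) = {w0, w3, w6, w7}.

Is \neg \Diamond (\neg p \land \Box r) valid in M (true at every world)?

Let φ = \neg \Diamond (\neg p \land \Box r). Evaluate φ at each world:
  w0 (successors {w0, w8}): φ is true.
  w1 (successors {w1, w7, w8}): φ is true.
  w2 (successors {w0, w2}): φ is true.
  w3 (successors {w0, w3}): φ is true.
  w4 (successors {w4, w7}): φ is true.
  w5 (successors {w0, w3, w5}): φ is true.
  w6 (successors {w1, w6}): φ is true.
  w7 (successors {w0, w7, w8}): φ is true.
  w8 (successors {w2, w8}): φ is true.
For instance, at w5:
  At w5: \Diamond (\neg p \land \Box r) is false, so \neg \Diamond (\neg p \land \Box r) is true.
    At w5: \Diamond (\neg p \land \Box r) requires \neg p \land \Box r at some successor in {w0, w3, w5}.
      At w0: \neg p \land \Box r is false.
      At w3: \neg p \land \Box r is false.
      At w5: \neg p \land \Box r is false.
    So \Diamond (\neg p \land \Box r) is false at w5.

Yes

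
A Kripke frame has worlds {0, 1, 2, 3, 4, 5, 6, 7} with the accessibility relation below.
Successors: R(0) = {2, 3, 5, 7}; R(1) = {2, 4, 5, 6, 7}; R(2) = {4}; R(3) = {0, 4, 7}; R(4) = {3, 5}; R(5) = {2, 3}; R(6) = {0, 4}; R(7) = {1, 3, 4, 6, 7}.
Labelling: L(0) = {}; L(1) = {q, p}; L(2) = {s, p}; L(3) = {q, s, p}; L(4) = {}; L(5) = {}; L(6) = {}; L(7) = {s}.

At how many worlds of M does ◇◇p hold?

7

Recall that ◇ψ holds at a world iff ψ holds at some accessible world.
Let φ = ◇◇p. Evaluate φ at each world:
  0 (successors {2, 3, 5, 7}): φ is true.
  1 (successors {2, 4, 5, 6, 7}): φ is true.
  2 (successors {4}): φ is true.
  3 (successors {0, 4, 7}): φ is true.
  4 (successors {3, 5}): φ is true.
  5 (successors {2, 3}): φ is false.
  6 (successors {0, 4}): φ is true.
  7 (successors {1, 3, 4, 6, 7}): φ is true.
For instance, at 1:
  At 1: ◇◇p requires ◇p at some successor in {2, 4, 5, 6, 7}.
    ◇p holds at 4, so ◇◇p is true at 1.
      At 4: ◇p requires p at some successor in {3, 5}.
        p holds at 3, so ◇p is true at 4.
Satisfying worlds: {0, 1, 2, 3, 4, 6, 7}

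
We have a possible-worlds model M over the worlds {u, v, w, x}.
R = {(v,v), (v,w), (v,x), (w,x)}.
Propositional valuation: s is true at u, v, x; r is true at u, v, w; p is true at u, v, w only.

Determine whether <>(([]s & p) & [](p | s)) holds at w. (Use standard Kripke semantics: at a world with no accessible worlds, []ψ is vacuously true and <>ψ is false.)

At w: <>(([]s & p) & [](p | s)) requires ([]s & p) & [](p | s) at some successor in {x}.
  At x: ([]s & p) & [](p | s) is false.
So <>(([]s & p) & [](p | s)) is false at w.

No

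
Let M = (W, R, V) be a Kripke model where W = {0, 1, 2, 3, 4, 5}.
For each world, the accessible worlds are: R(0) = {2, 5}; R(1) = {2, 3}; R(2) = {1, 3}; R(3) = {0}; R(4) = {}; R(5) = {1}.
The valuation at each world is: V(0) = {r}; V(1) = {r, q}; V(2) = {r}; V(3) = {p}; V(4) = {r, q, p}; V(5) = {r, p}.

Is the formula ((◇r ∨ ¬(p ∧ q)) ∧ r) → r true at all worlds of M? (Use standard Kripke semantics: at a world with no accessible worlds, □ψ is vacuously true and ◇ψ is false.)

Yes

Let φ = ((◇r ∨ ¬(p ∧ q)) ∧ r) → r. Evaluate φ at each world:
  0 (successors {2, 5}): φ is true.
  1 (successors {2, 3}): φ is true.
  2 (successors {1, 3}): φ is true.
  3 (successors {0}): φ is true.
  4 (successors ∅): φ is true.
  5 (successors {1}): φ is true.
For instance, at 5:
  At 5: (◇r ∨ ¬(p ∧ q)) ∧ r is true, r is true, so ((◇r ∨ ¬(p ∧ q)) ∧ r) → r is true.
    At 5: ◇r ∨ ¬(p ∧ q) is true, r is true, so (◇r ∨ ¬(p ∧ q)) ∧ r is true.
      At 5: ◇r is true, ¬(p ∧ q) is true, so ◇r ∨ ¬(p ∧ q) is true.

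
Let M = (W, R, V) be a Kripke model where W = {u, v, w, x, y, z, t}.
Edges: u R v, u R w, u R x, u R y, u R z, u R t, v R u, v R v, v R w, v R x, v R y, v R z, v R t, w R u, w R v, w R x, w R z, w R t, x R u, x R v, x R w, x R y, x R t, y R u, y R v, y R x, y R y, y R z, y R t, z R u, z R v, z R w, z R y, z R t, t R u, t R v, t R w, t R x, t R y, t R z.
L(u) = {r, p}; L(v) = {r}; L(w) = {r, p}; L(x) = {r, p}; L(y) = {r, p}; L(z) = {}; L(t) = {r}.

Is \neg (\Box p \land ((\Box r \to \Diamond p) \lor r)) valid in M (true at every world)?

Recall that \Box ψ holds at a world iff ψ holds at every accessible world, and \Diamond ψ holds iff ψ holds at some accessible world.
Let φ = \neg (\Box p \land ((\Box r \to \Diamond p) \lor r)). Evaluate φ at each world:
  u (successors {v, w, x, y, z, t}): φ is true.
  v (successors {u, v, w, x, y, z, t}): φ is true.
  w (successors {u, v, x, z, t}): φ is true.
  x (successors {u, v, w, y, t}): φ is true.
  y (successors {u, v, x, y, z, t}): φ is true.
  z (successors {u, v, w, y, t}): φ is true.
  t (successors {u, v, w, x, y, z}): φ is true.
For instance, at w:
  At w: \Box p \land ((\Box r \to \Diamond p) \lor r) is false, so \neg (\Box p \land ((\Box r \to \Diamond p) \lor r)) is true.
    At w: \Box p is false, (\Box r \to \Diamond p) \lor r is true, so \Box p \land ((\Box r \to \Diamond p) \lor r) is false.
      At w: \Box p requires p at every successor {u, v, x, z, t}.
        p fails at v, so \Box p is false at w.
      At w: \Box r \to \Diamond p is true, r is true, so (\Box r \to \Diamond p) \lor r is true.

Yes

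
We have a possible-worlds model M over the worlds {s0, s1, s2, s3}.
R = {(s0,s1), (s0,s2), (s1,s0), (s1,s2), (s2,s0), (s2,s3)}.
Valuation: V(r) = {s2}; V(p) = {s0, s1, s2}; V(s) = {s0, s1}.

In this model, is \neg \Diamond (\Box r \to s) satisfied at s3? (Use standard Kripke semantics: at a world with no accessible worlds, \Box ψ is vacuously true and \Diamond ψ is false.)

Yes

At s3: \Diamond (\Box r \to s) is false, so \neg \Diamond (\Box r \to s) is true.
  At s3: no accessible worlds, so \Diamond (\Box r \to s) is false.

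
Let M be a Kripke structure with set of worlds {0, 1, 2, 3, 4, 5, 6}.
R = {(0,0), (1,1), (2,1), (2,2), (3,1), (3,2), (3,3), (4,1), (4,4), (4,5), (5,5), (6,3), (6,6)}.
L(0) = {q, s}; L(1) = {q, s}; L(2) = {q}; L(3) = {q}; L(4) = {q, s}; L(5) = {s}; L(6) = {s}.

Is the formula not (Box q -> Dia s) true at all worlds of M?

No

Recall that Box ψ holds at a world iff ψ holds at every accessible world, and Dia ψ holds iff ψ holds at some accessible world.
Let φ = not (Box q -> Dia s). Evaluate φ at each world:
  0 (successors {0}): φ is false.
  1 (successors {1}): φ is false.
  2 (successors {1, 2}): φ is false.
  3 (successors {1, 2, 3}): φ is false.
  4 (successors {1, 4, 5}): φ is false.
  5 (successors {5}): φ is false.
  6 (successors {3, 6}): φ is false.
Detail at 0 (counterexample):
  At 0: Box q -> Dia s is true, so not (Box q -> Dia s) is false.
    At 0: Box q is true, Dia s is true, so Box q -> Dia s is true.
      At 0: Box q requires q at every successor {0}.
        At 0: q is true.
      So Box q is true at 0.
      At 0: Dia s requires s at some successor in {0}.
        s holds at 0, so Dia s is true at 0.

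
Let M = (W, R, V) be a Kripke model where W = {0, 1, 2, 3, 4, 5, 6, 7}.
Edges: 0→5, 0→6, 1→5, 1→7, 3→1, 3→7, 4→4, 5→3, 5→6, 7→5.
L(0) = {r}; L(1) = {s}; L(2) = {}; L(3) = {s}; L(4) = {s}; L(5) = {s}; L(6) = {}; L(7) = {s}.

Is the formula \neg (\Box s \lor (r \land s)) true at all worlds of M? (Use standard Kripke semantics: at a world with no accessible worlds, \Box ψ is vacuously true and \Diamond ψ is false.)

No

Recall that \Box ψ holds at a world iff ψ holds at every accessible world, and \Diamond ψ holds iff ψ holds at some accessible world.
Let φ = \neg (\Box s \lor (r \land s)). Evaluate φ at each world:
  0 (successors {5, 6}): φ is true.
  1 (successors {5, 7}): φ is false.
  2 (successors ∅): φ is false.
  3 (successors {1, 7}): φ is false.
  4 (successors {4}): φ is false.
  5 (successors {3, 6}): φ is true.
  6 (successors ∅): φ is false.
  7 (successors {5}): φ is false.
Detail at 1 (counterexample):
  At 1: \Box s \lor (r \land s) is true, so \neg (\Box s \lor (r \land s)) is false.
    At 1: \Box s is true, r \land s is false, so \Box s \lor (r \land s) is true.
      At 1: \Box s requires s at every successor {5, 7}.
        At 5: s is true.
        At 7: s is true.
      So \Box s is true at 1.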